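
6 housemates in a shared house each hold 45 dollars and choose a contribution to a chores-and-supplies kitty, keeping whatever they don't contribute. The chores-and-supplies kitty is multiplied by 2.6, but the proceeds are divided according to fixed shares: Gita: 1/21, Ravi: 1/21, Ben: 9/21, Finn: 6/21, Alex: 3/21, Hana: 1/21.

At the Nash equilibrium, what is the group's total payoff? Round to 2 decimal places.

342.00 dollars

Player j's private return per contributed unit is 2.6 × (j's share). Contributing is weakly dominant for j when that share is at least 1/2.6 = 0.3846, and contributing 0 is dominant otherwise.
Ben alone (share 9/21) is above the threshold, contributing 45; the remaining 5 contribute 0. Total contributed: 45.
The chores-and-supplies kitty pays out 2.6 × 45 = 117.00 in total (split across the unequal shares, but the aggregate is all that matters for the group sum).
The 5 free-riders keep 45 each, adding 225. Group total = 225 + 117.00 = 342.00.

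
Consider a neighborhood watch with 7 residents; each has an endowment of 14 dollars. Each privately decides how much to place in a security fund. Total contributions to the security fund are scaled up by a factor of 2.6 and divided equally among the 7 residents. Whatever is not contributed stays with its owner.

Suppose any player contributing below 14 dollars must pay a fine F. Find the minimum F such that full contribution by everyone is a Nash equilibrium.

8.80 dollars

Given the others contribute fully, the best deviation is to contribute 0 (any partial contribution still incurs the fine and gives up units whose private return 0.3714 is below 1).
Deviating from 14 to 0 saves 14 dollars but forfeits the deviator's share of the drop in the security fund: 2.6/7 × 14 = 5.20.
So the deviation gain is 14 − 5.20 = 8.80, and the fine must be at least 8.80 dollars to wipe it out.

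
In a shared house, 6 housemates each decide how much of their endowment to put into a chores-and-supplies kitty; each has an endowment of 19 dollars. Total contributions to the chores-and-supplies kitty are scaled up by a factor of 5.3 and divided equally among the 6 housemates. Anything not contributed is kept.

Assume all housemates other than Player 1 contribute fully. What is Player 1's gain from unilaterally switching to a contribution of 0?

2.22 dollars

Switching from a contribution of 19 to 0 lets Player 1 keep an extra 19 dollars, but lowers the chores-and-supplies kitty by 19, which costs Player 1 their own share of that drop: 5.3/6 × 19 = 16.78.
Net gain = 19 − 16.78 = 2.22. The private return per contributed unit (0.8833) is below 1, so free-riding is indeed the best response regardless of what the others do.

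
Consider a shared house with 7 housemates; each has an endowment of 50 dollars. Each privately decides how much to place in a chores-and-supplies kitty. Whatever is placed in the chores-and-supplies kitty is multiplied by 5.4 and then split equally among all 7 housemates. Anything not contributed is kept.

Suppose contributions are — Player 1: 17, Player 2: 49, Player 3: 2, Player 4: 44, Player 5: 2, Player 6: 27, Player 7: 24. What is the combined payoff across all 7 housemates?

Total contributed: 17 + 49 + 2 + 44 + 2 + 27 + 24 = 165; total kept: 7 × 50 − 165 = 185.
The chores-and-supplies kitty pays out 5.4 × 165 = 891.00 in aggregate.
Group total = 185 + 891.00 = 1076.00.

1076.00 dollars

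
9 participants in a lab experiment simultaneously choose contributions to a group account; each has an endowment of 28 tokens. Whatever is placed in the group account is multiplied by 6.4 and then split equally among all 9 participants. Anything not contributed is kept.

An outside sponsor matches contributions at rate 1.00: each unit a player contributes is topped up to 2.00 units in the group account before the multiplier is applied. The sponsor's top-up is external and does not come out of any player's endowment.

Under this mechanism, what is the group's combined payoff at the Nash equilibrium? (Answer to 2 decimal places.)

Under the mechanism each unit contributed yields 6.4 × 2.00 / 9 = 1.4222 back to its contributor per unit of net cost, which exceeds 1, making full contribution the dominant choice for everyone.
At the Nash equilibrium everyone contributes 28. Group total payoff = 6.4 × 2.00 × 252 = 3225.60.

3225.60 tokens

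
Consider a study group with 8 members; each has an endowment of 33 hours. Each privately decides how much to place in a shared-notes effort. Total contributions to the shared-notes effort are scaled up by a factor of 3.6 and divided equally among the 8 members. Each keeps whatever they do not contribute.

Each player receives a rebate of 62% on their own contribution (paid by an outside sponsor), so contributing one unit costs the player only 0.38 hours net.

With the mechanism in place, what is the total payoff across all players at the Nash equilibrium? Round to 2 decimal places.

1114.08 hours

The effective private return per unit is now (3.6/8) / 0.38 = 1.1842 > 1, so every player's dominant strategy flips to full contribution.
So the Nash equilibrium is full contribution by all 8; the group earns 8 × (33 × 0.62 + 3.6 × 33) = 1114.08.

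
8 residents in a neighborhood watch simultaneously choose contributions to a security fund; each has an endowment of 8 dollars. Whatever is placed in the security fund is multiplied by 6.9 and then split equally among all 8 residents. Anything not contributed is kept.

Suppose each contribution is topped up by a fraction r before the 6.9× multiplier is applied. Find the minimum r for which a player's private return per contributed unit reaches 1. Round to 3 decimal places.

0.159

With matching at rate r, one contributed unit becomes (1 + r) in the security fund and returns 6.9 × (1 + r) / 8 to the contributor.
Setting this equal to 1: 1 + r = 8/6.9 = 1.1594.
So the minimum matching rate is r = 1.1594 − 1 = 0.159.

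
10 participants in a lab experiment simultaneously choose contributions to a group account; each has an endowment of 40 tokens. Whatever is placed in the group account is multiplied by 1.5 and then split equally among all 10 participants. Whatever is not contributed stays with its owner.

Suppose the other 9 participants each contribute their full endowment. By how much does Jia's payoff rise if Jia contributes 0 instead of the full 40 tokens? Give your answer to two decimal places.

Switching from a contribution of 40 to 0 lets Jia keep an extra 40 tokens, but lowers the group account by 40, which costs Jia their own share of that drop: 1.5/10 × 40 = 6.00.
Net gain = 40 − 6.00 = 34.00. The private return per contributed unit (0.1500) is below 1, so free-riding is indeed the best response regardless of what the others do.

34.00 tokens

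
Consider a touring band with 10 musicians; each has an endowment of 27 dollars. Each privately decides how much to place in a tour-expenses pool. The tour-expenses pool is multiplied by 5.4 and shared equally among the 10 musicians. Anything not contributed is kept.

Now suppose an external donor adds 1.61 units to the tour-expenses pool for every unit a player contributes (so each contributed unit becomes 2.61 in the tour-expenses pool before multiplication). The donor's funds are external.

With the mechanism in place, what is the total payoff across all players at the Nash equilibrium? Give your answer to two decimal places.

Under the mechanism each unit contributed yields 5.4 × 2.61 / 10 = 1.4094 back to its contributor per unit of net cost, which exceeds 1, making full contribution the dominant choice for everyone.
At the Nash equilibrium everyone contributes 27. Group total payoff = 5.4 × 2.61 × 270 = 3805.38.

3805.38 dollars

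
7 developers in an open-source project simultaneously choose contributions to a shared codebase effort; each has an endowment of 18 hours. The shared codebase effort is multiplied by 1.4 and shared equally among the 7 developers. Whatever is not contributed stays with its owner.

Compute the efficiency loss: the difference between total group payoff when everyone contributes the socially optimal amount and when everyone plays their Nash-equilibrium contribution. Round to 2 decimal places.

50.40 hours

Each contributed unit returns 1.4/7 = 0.2000 to its contributor — below 1 — so contributing 0 is dominant for every player. At the Nash equilibrium everyone keeps their 18, and the group total is 7 × 18 = 126.
Each contributed unit returns 1.400 to the group as a whole (0.2000 to each of 7 players), which exceeds 1, so the social optimum is full contribution: group total = 1.400 × 126 = 176.40.
Efficiency loss = 176.40 − 126 = 50.40.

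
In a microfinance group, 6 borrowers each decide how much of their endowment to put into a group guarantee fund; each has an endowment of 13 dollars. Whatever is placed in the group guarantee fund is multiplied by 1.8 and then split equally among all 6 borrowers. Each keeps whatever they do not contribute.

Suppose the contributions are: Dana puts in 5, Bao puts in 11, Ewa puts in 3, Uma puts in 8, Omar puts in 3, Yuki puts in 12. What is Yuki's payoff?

13.60 dollars

Total contributed: 5 + 11 + 3 + 8 + 3 + 12 = 42.
Each receives 1.8 × 42 / 6 = 12.60 from the group guarantee fund.
Yuki keeps 13 − 12 = 1, so Yuki's payoff is 1 + 12.60 = 13.60.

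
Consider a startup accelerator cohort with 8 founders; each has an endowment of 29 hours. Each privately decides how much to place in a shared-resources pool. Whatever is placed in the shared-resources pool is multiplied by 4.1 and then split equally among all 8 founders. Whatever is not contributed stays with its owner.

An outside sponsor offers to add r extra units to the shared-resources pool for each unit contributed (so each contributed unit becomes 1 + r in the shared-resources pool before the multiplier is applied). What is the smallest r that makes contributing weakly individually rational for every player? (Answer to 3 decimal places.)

0.951

With matching at rate r, one contributed unit becomes (1 + r) in the shared-resources pool and returns 4.1 × (1 + r) / 8 to the contributor.
Setting this equal to 1: 1 + r = 8/4.1 = 1.9512.
So the minimum matching rate is r = 1.9512 − 1 = 0.951.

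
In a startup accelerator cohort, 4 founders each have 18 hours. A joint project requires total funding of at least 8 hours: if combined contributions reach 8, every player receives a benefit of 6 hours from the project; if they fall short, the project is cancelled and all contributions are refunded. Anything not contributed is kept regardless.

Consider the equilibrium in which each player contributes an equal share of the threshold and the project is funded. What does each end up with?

22 hours

Equal share of the threshold: 8/4 = 2.
At this profile no one gains by cutting their contribution: any cut drops the total below 8, the project is cancelled, contributions are refunded, and the deviator ends with 18, which is less than 18 − 2 + 6 = 22. Contributing more than 2 just wastes the excess. So contributing exactly 2 is a best response.
Each player's payoff: 18 − 2 + 6 = 22.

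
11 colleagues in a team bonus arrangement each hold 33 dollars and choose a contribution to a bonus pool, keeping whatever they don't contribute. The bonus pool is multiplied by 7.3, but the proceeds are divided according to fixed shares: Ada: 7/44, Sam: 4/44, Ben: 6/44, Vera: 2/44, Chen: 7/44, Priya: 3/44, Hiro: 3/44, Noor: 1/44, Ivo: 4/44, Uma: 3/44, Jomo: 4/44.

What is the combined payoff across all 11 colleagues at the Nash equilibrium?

778.80 dollars

A player with share s gets back 7.3·s per unit contributed, so full contribution is dominant for anyone with s > 1/7.3 = 0.1370 and zero contribution is dominant for anyone below.
Ada and Chen clear that bar, contributing 33 each; the remaining 9 contribute 0. Total contributed: 66.
The bonus pool pays out 7.3 × 66 = 481.80 in total (split across the unequal shares, but the aggregate is all that matters for the group sum).
The 9 free-riders keep 33 each, adding 297. Group total = 297 + 481.80 = 778.80.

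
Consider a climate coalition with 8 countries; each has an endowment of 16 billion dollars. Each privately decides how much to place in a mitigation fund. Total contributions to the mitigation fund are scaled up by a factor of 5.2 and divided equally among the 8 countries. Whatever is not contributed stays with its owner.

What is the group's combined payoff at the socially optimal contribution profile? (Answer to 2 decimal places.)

Each contributed unit returns 5.200 to the group as a whole (0.6500 to each of 8 players), which exceeds 1, so the social optimum is full contribution: group total = 5.200 × 128 = 665.60.

665.60 billion dollars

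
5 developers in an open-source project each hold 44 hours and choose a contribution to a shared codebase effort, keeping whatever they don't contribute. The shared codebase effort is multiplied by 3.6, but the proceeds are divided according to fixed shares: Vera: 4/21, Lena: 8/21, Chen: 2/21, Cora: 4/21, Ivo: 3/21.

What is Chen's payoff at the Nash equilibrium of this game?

59.09 hours

A player with share s gets back 3.6·s per unit contributed, so full contribution is dominant for anyone with s > 1/3.6 = 0.2778 and zero contribution is dominant for anyone below.
Lena alone (share 8/21) is above the threshold, contributing 44; the remaining 4 contribute 0. Total contributed: 44.
Chen keeps 44 and receives 3.6 × 44 × 2/21 = 15.09 from the shared codebase effort, for a payoff of 59.09.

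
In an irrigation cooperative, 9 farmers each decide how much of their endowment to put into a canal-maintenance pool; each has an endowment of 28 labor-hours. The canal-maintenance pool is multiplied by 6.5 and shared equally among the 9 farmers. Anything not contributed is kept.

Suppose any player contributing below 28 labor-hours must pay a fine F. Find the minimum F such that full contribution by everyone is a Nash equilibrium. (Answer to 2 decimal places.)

Given the others contribute fully, the best deviation is to contribute 0 (any partial contribution still incurs the fine and gives up units whose private return 0.7222 is below 1).
Deviating from 28 to 0 saves 28 labor-hours but forfeits the deviator's share of the drop in the canal-maintenance pool: 6.5/9 × 28 = 20.22.
So the deviation gain is 28 − 20.22 = 7.78, and the fine must be at least 7.78 labor-hours to wipe it out.

7.78 labor-hours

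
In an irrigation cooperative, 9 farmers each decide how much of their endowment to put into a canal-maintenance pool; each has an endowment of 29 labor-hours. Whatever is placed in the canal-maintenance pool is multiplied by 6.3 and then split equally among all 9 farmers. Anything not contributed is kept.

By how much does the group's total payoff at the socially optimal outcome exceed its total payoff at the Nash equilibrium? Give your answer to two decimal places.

1383.30 labor-hours

Each contributed unit returns 6.3/9 = 0.7000 to its contributor — below 1 — so contributing 0 is dominant for every player. At the Nash equilibrium everyone keeps their 29, and the group total is 9 × 29 = 261.
Each contributed unit returns 6.300 to the group as a whole (0.7000 to each of 9 players), which exceeds 1, so the social optimum is full contribution: group total = 6.300 × 261 = 1644.30.
Efficiency loss = 1644.30 − 261 = 1383.30.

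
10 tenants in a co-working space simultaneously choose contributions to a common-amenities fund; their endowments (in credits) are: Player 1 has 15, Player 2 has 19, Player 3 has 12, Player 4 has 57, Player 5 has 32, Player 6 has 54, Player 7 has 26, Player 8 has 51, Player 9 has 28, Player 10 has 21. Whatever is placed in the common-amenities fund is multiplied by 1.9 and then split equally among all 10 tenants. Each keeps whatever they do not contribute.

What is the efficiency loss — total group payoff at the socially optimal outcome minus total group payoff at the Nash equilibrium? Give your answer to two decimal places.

The private return per contributed unit is 1.9/10 = 0.1900 < 1 for every player regardless of endowment, so the Nash equilibrium is zero contribution and the group total is Σ E_j = 15 + 19 + 12 + 57 + 32 + 54 + 26 + 51 + 28 + 21 = 315.
Each contributed unit returns 1.900 to the group, so the social optimum is full contribution by everyone: group total = 1.900 × 315 = 598.50.
Efficiency loss = (1.900 − 1) × 315 = 283.50.

283.50 credits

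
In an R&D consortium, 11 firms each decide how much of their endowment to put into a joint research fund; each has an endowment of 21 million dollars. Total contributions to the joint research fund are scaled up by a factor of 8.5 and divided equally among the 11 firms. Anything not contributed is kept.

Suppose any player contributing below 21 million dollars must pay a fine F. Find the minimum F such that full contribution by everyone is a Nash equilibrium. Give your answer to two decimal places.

Given the others contribute fully, the best deviation is to contribute 0 (any partial contribution still incurs the fine and gives up units whose private return 0.7727 is below 1).
Deviating from 21 to 0 saves 21 million dollars but forfeits the deviator's share of the drop in the joint research fund: 8.5/11 × 21 = 16.23.
So the deviation gain is 21 − 16.23 = 4.77, and the fine must be at least 4.77 million dollars to wipe it out.

4.77 million dollars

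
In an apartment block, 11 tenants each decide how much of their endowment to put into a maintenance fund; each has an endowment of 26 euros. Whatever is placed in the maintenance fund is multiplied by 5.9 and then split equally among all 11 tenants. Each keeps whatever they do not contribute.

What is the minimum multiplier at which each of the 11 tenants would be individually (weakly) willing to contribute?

11

A contributed unit returns (multiplier)/11 to its contributor.
This reaches 1 exactly when the multiplier is 11.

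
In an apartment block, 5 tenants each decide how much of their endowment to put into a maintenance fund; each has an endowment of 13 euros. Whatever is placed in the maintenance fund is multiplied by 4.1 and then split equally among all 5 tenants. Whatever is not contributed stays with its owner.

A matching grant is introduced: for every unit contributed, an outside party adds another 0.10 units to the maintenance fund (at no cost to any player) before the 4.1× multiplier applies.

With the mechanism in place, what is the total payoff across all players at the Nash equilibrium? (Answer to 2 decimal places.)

65.00 euros

With the mechanism, a contributed unit returns 4.1 × 1.10 / 5 = 0.9020 per unit of net cost — still below 1 — so contributing 0 remains dominant for every player.
At the Nash equilibrium no one contributes; group total payoff = 5 × 13 = 65.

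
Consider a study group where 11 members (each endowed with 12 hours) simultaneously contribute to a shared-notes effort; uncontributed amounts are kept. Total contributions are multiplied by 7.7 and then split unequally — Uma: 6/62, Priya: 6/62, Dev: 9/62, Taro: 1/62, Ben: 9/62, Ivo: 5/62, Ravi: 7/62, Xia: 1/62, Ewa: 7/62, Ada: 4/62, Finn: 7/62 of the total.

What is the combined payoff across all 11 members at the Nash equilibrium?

A player with share s gets back 7.7·s per unit contributed, so full contribution is dominant for anyone with s > 1/7.7 = 0.1299 and zero contribution is dominant for anyone below.
Dev and Ben are above the threshold, contributing 12 each; the remaining 9 contribute 0. Total contributed: 24.
The shared-notes effort pays out 7.7 × 24 = 184.80 in total (split across the unequal shares, but the aggregate is all that matters for the group sum).
The 9 free-riders keep 12 each, adding 108. Group total = 108 + 184.80 = 292.80.

292.80 hours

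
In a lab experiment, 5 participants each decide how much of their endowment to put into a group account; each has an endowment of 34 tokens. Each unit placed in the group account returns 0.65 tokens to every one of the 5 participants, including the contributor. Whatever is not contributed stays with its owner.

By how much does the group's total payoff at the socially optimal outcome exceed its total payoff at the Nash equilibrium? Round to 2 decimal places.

382.50 tokens

The private return per contributed unit is 0.65 < 1, so contributing 0 is dominant for every player. At the Nash equilibrium everyone keeps their 34, and the group total is 5 × 34 = 170.
Each contributed unit returns 3.250 to the group as a whole (0.65 to each of 5 players), which exceeds 1, so the social optimum is full contribution: group total = 3.250 × 170 = 552.50.
Efficiency loss = 552.50 − 170 = 382.50.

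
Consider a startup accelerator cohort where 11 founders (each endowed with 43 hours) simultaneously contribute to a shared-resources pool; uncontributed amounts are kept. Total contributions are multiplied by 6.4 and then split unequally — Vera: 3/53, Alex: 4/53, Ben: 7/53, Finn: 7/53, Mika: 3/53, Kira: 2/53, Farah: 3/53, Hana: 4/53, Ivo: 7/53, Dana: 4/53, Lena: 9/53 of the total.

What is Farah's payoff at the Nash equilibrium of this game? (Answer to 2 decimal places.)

58.58 hours

Player j's private return per contributed unit is 6.4 × (j's share). Contributing is weakly dominant for j when that share is at least 1/6.4 = 0.1563, and contributing 0 is dominant otherwise.
The only share above 0.1563 is Lena's 9/53, contributing 43; the remaining 10 contribute 0. Total contributed: 43.
Farah keeps 43 and receives 6.4 × 43 × 3/53 = 15.58 from the shared-resources pool, for a payoff of 58.58.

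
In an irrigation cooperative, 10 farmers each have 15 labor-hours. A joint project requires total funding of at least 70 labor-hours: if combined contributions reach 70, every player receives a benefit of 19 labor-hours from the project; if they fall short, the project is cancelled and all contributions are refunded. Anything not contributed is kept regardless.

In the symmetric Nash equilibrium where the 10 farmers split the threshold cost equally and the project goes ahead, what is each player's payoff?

Equal share of the threshold: 70/10 = 7.
At this profile no one gains by cutting their contribution: any cut drops the total below 70, the project is cancelled, contributions are refunded, and the deviator ends with 15, which is less than 15 − 7 + 19 = 27. Contributing more than 7 just wastes the excess. So contributing exactly 7 is a best response.
Each player's payoff: 15 − 7 + 19 = 27.

27 labor-hours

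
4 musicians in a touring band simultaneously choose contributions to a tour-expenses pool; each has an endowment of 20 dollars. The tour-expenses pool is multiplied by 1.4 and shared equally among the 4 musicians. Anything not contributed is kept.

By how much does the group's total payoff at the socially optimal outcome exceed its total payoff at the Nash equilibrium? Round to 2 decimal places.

32.00 dollars

Each contributed unit returns 1.4/4 = 0.3500 to its contributor — below 1 — so contributing 0 is dominant for every player. At the Nash equilibrium everyone keeps their 20, and the group total is 4 × 20 = 80.
Each contributed unit returns 1.400 to the group as a whole (0.3500 to each of 4 players), which exceeds 1, so the social optimum is full contribution: group total = 1.400 × 80 = 112.00.
Efficiency loss = 112.00 − 80 = 32.00.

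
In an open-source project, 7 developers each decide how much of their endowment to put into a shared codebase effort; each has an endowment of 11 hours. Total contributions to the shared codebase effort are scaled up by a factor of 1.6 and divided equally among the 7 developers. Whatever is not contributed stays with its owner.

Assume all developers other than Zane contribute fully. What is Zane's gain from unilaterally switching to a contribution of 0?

8.49 hours

Switching from a contribution of 11 to 0 lets Zane keep an extra 11 hours, but lowers the shared codebase effort by 11, which costs Zane their own share of that drop: 1.6/7 × 11 = 2.51.
Net gain = 11 − 2.51 = 8.49. The private return per contributed unit (0.2286) is below 1, so free-riding is indeed the best response regardless of what the others do.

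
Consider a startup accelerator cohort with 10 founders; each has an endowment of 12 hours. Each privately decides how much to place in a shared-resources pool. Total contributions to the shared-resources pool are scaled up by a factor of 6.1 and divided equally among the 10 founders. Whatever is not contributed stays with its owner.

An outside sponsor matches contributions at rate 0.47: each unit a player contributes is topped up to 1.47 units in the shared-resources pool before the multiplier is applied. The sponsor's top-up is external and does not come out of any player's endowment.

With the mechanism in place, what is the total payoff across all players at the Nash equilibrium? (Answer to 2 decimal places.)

Even with the mechanism, each unit contributed returns only 6.1 × 1.47 / 10 = 0.8967 per unit of net cost, so contributing nothing is still dominant.
Everyone keeps their endowment and the group total is 10 × 12 = 120.

120.00 hours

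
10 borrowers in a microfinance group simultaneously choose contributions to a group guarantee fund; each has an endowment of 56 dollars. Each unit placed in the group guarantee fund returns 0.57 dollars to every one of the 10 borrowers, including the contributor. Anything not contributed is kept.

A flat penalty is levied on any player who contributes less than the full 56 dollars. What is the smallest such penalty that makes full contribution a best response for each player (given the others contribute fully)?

Given the others contribute fully, the best deviation is to contribute 0 (any partial contribution still incurs the fine and gives up units whose private return 0.57 is below 1).
Deviating from 56 to 0 saves 56 dollars but forfeits the deviator's share of the drop in the group guarantee fund: 0.57 × 56 = 31.92.
So the deviation gain is 56 − 31.92 = 24.08, and the fine must be at least 24.08 dollars to wipe it out.

24.08 dollars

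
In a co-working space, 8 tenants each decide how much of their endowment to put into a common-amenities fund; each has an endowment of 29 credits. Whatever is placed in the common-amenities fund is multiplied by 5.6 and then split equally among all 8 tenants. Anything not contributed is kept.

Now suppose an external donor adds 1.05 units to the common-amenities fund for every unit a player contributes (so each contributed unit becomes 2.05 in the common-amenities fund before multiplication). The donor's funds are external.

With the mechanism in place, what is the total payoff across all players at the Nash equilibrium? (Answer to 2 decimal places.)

Under the mechanism each unit contributed yields 5.6 × 2.05 / 8 = 1.4350 back to its contributor per unit of net cost, which exceeds 1, making full contribution the dominant choice for everyone.
At the Nash equilibrium everyone contributes 29. Group total payoff = 5.6 × 2.05 × 232 = 2663.36.

2663.36 credits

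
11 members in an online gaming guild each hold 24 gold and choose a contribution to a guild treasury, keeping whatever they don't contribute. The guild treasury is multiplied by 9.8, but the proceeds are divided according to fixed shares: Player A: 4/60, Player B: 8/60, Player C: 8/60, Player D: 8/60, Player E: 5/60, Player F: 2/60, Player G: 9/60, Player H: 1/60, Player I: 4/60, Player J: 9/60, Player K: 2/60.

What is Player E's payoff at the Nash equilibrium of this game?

122.00 gold

For player j, contributing a unit is worthwhile iff 9.8 × (j's share) ≥ 1, i.e. iff j's share is at least 0.1020.
Player B, Player C, Player D, Player G and Player J clear that bar, contributing 24 each; the remaining 6 contribute 0. Total contributed: 120.
Player E keeps 24 and receives 9.8 × 120 × 5/60 = 98.00 from the guild treasury, for a payoff of 122.00.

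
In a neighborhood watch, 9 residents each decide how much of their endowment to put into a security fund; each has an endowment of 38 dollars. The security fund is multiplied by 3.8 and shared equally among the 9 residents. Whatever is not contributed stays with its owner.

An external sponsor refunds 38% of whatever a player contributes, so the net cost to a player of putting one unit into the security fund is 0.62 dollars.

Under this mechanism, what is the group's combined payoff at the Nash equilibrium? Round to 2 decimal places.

Even with the mechanism, each unit contributed returns only (3.8/9) / 0.62 = 0.6810 per unit of net cost, so contributing nothing is still dominant.
At the Nash equilibrium no one contributes; group total payoff = 9 × 38 = 342.

342.00 dollars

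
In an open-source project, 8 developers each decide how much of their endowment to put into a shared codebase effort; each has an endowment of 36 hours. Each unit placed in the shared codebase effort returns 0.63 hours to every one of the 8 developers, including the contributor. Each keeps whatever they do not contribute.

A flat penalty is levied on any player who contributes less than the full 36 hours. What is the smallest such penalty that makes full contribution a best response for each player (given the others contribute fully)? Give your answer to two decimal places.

13.32 hours

Given the others contribute fully, the best deviation is to contribute 0 (any partial contribution still incurs the fine and gives up units whose private return 0.63 is below 1).
Deviating from 36 to 0 saves 36 hours but forfeits the deviator's share of the drop in the shared codebase effort: 0.63 × 36 = 22.68.
So the deviation gain is 36 − 22.68 = 13.32, and the fine must be at least 13.32 hours to wipe it out.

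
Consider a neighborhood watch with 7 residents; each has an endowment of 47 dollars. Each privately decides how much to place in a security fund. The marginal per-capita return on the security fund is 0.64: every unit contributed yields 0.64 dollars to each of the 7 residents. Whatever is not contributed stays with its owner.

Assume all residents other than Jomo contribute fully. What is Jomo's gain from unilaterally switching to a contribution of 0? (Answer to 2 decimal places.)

16.92 dollars

Switching from a contribution of 47 to 0 lets Jomo keep an extra 47 dollars, but lowers the security fund by 47, which costs Jomo their own share of that drop: 0.64 × 47 = 30.08.
Net gain = 47 − 30.08 = 16.92. The private return per contributed unit (0.64) is below 1, so free-riding is indeed the best response regardless of what the others do.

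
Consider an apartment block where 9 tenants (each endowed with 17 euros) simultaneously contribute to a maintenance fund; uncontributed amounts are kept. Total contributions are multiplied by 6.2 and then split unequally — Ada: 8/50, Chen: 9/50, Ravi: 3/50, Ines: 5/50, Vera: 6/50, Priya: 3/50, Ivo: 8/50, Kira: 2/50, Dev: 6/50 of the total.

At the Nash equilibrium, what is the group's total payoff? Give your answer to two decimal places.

241.40 euros

For player j, contributing a unit is worthwhile iff 6.2 × (j's share) ≥ 1, i.e. iff j's share is at least 0.1613.
The only share above 0.1613 is Chen's 9/50, contributing 17; the remaining 8 contribute 0. Total contributed: 17.
The maintenance fund pays out 6.2 × 17 = 105.40 in total (split across the unequal shares, but the aggregate is all that matters for the group sum).
The 8 free-riders keep 17 each, adding 136. Group total = 136 + 105.40 = 241.40.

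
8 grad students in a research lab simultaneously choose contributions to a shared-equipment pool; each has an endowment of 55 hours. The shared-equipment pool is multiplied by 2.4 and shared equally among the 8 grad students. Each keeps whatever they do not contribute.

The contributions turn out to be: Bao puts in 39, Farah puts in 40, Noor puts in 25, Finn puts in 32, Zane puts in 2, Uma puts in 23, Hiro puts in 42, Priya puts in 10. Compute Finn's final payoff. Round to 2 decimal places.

Total contributed: 39 + 40 + 25 + 32 + 2 + 23 + 42 + 10 = 213.
Each receives 2.4 × 213 / 8 = 63.90 from the shared-equipment pool.
Finn keeps 55 − 32 = 23, so Finn's payoff is 23 + 63.90 = 86.90.

86.90 hours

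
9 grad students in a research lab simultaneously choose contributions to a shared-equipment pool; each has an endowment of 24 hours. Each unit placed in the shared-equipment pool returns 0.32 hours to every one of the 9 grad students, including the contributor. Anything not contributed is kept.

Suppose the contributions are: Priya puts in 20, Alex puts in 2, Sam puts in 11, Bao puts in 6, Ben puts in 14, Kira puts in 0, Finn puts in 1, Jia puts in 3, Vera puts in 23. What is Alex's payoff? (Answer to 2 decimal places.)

Total contributed: 20 + 2 + 11 + 6 + 14 + 0 + 1 + 3 + 23 = 80.
Each receives 0.32 × 80 = 25.60 from the shared-equipment pool.
Alex keeps 24 − 2 = 22, so Alex's payoff is 22 + 25.60 = 47.60.

47.60 hours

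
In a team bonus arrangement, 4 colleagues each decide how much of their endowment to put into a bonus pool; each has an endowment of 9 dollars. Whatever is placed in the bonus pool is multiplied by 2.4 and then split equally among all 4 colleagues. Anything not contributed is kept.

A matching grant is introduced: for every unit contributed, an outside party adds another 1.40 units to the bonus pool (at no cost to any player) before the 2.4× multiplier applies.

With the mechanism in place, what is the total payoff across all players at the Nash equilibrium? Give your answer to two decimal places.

With the mechanism, a contributed unit returns 2.4 × 2.40 / 4 = 1.4400 per unit of net cost to the contributor — now above 1 — so contributing fully is weakly dominant for every player.
At the Nash equilibrium everyone contributes 9. Group total payoff = 2.4 × 2.40 × 36 = 207.36.

207.36 dollars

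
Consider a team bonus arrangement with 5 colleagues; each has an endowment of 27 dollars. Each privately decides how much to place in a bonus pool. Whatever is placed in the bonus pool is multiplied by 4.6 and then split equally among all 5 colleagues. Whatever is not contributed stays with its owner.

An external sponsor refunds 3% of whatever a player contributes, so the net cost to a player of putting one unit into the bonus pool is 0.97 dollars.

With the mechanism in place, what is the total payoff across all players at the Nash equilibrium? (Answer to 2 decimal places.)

135.00 dollars

Even with the mechanism, each unit contributed returns only (4.6/5) / 0.97 = 0.9485 per unit of net cost, so contributing nothing is still dominant.
Everyone keeps their endowment and the group total is 5 × 27 = 135.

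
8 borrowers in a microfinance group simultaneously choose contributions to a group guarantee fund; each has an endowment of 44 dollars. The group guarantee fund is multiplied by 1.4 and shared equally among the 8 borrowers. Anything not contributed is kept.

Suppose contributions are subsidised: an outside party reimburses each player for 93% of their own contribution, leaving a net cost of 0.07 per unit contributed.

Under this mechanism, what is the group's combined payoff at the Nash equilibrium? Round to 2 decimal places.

820.16 dollars

The effective private return per unit is now (1.4/8) / 0.07 = 2.5000 > 1, so every player's dominant strategy flips to full contribution.
At the Nash equilibrium everyone contributes 44. Group total payoff = 8 × (44 × 0.93 + 1.4 × 44) = 820.16.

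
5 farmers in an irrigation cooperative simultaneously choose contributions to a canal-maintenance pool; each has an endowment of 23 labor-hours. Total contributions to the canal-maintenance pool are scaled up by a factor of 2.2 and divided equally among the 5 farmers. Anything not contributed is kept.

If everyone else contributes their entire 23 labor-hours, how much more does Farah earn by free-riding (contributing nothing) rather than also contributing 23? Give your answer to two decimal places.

Switching from a contribution of 23 to 0 lets Farah keep an extra 23 labor-hours, but lowers the canal-maintenance pool by 23, which costs Farah their own share of that drop: 2.2/5 × 23 = 10.12.
Net gain = 23 − 10.12 = 12.88. The private return per contributed unit (0.4400) is below 1, so free-riding is indeed the best response regardless of what the others do.

12.88 labor-hours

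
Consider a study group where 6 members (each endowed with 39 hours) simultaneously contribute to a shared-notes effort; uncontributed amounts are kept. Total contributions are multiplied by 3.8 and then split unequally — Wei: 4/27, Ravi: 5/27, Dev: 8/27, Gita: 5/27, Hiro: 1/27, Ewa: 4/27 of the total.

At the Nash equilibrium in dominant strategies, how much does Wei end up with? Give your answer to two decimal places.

Each unit j contributes comes back to j as 3.8 × (j's share), so j prefers to contribute only if that share exceeds 1/3.8 = 0.2632; otherwise keeping the unit dominates.
The only share above 0.2632 is Dev's 8/27, contributing 39; the remaining 5 contribute 0. Total contributed: 39.
Wei keeps 39 and receives 3.8 × 39 × 4/27 = 21.96 from the shared-notes effort, for a payoff of 60.96.

60.96 hours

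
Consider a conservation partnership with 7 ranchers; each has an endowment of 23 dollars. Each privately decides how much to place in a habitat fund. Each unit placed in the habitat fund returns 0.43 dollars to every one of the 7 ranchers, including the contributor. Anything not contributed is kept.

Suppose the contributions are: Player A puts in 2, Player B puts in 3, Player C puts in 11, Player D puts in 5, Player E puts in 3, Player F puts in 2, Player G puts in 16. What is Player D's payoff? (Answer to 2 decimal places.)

Total contributed: 2 + 3 + 11 + 5 + 3 + 2 + 16 = 42.
Each receives 0.43 × 42 = 18.06 from the habitat fund.
Player D keeps 23 − 5 = 18, so Player D's payoff is 18 + 18.06 = 36.06.

36.06 dollars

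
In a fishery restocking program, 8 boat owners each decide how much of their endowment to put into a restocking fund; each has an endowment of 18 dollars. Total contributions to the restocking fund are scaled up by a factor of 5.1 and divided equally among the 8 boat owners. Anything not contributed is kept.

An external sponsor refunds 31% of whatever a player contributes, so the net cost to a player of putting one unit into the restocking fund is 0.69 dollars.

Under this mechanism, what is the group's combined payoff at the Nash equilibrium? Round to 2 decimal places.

With the mechanism, a contributed unit returns (5.1/8) / 0.69 = 0.9239 per unit of net cost — still below 1 — so contributing 0 remains dominant for every player.
At the Nash equilibrium no one contributes; group total payoff = 8 × 18 = 144.

144.00 dollars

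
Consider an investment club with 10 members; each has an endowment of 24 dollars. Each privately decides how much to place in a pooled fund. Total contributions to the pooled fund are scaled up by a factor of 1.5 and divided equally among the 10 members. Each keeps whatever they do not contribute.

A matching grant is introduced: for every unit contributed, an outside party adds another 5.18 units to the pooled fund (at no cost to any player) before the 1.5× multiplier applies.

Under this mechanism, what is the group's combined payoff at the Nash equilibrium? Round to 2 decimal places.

240.00 dollars

With the mechanism, a contributed unit returns 1.5 × 6.18 / 10 = 0.9270 per unit of net cost — still below 1 — so contributing 0 remains dominant for every player.
At the Nash equilibrium no one contributes; group total payoff = 10 × 24 = 240.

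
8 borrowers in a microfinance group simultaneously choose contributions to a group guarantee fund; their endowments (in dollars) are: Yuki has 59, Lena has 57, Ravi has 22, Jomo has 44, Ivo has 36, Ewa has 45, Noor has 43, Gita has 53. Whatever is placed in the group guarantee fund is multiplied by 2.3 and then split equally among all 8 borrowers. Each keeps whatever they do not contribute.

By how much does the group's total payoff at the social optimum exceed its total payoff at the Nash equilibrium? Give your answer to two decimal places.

466.70 dollars

The private return per contributed unit is 2.3/8 = 0.2875 < 1 for every player regardless of endowment, so the Nash equilibrium is zero contribution and the group total is Σ E_j = 59 + 57 + 22 + 44 + 36 + 45 + 43 + 53 = 359.
Each contributed unit returns 2.300 to the group, so the social optimum is full contribution by everyone: group total = 2.300 × 359 = 825.70.
Efficiency loss = (2.300 − 1) × 359 = 466.70.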